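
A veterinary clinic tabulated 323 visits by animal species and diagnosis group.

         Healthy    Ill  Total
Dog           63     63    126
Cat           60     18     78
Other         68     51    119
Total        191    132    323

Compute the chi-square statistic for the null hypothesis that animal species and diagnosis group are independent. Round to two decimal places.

14.76

Grand total N = 323.
Expected counts (row total × column total / N):
  Dog, Healthy: 126×191/323 = 74.508
  Dog, Ill: 126×132/323 = 51.492
  Cat, Healthy: 78×191/323 = 46.124
  Cat, Ill: 78×132/323 = 31.876
  Other, Healthy: 119×191/323 = 70.368
  Other, Ill: 119×132/323 = 48.632
Contributions (O − E)²/E:
  (63 − 74.508)²/74.508 = 1.7774
  (63 − 51.492)²/51.492 = 2.5719
  (60 − 46.124)²/46.124 = 4.1745
  (18 − 31.876)²/31.876 = 6.0404
  (68 − 70.368)²/70.368 = 0.0797
  (51 − 48.632)²/48.632 = 0.1153
χ² = 1.7774 + 2.5719 + 4.1745 + 6.0404 + 0.0797 + 0.1153 = 14.76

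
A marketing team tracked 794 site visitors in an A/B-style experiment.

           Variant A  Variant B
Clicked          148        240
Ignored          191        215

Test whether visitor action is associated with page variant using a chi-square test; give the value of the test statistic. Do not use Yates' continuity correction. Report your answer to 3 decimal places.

Row totals: 388, 406. Column totals: 339, 455. Grand total N = 794.
Expected counts (row total × column total / N):
  Clicked, Variant A: 388×339/794 = 165.6574
  Clicked, Variant B: 388×455/794 = 222.3426
  Ignored, Variant A: 406×339/794 = 173.3426
  Ignored, Variant B: 406×455/794 = 232.6574
Contributions (O − E)²/E:
  (148 − 165.6574)²/165.6574 = 1.8821
  (240 − 222.3426)²/222.3426 = 1.4023
  (191 − 173.3426)²/173.3426 = 1.7987
  (215 − 232.6574)²/232.6574 = 1.3401
χ² = 1.8821 + 1.4023 + 1.7987 + 1.3401 = 6.423

6.423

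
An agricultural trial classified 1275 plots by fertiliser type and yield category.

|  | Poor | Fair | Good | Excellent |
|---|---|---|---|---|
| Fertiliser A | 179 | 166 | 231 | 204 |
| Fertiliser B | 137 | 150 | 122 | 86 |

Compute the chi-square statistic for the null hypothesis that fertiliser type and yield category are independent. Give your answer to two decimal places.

25.64

Row totals: 780, 495. Column totals: 316, 316, 353, 290. Grand total N = 1275.
Expected counts (row total × column total / N):
  Fertiliser A, Poor: 780×316/1275 = 193.318
  Fertiliser A, Fair: 780×316/1275 = 193.318
  Fertiliser A, Good: 780×353/1275 = 215.953
  Fertiliser A, Excellent: 780×290/1275 = 177.412
  Fertiliser B, Poor: 495×316/1275 = 122.682
  Fertiliser B, Fair: 495×316/1275 = 122.682
  Fertiliser B, Good: 495×353/1275 = 137.047
  Fertiliser B, Excellent: 495×290/1275 = 112.588
Contributions (O − E)²/E:
  (179 − 193.318)²/193.318 = 1.0605
  (166 − 193.318)²/193.318 = 3.8603
  (231 − 215.953)²/215.953 = 1.0484
  (204 − 177.412)²/177.412 = 3.9846
  (137 − 122.682)²/122.682 = 1.6710
  (150 − 122.682)²/122.682 = 6.0830
  (122 − 137.047)²/137.047 = 1.6521
  (86 − 112.588)²/112.588 = 6.2788
χ² = 1.0605 + 3.8603 + 1.0484 + 3.9846 + 1.6710 + 6.0830 + 1.6521 + 6.2788 = 25.64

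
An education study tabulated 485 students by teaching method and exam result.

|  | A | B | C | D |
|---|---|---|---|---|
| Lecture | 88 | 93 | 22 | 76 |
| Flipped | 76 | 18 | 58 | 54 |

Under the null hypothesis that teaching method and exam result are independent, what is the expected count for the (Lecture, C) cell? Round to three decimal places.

46.021

Row total (Lecture) = 279; column total (C) = 80; grand total N = 485.
Expected count = (row total × column total) / N = 279 × 80 / 485 = 46.021.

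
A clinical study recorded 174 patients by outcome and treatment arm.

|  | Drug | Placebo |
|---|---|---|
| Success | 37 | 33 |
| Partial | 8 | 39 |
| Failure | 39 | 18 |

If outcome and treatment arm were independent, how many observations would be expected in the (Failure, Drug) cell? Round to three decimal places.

27.517

Row total (Failure) = 57; column total (Drug) = 84; grand total N = 174.
Expected count = (row total × column total) / N = 57 × 84 / 174 = 27.517.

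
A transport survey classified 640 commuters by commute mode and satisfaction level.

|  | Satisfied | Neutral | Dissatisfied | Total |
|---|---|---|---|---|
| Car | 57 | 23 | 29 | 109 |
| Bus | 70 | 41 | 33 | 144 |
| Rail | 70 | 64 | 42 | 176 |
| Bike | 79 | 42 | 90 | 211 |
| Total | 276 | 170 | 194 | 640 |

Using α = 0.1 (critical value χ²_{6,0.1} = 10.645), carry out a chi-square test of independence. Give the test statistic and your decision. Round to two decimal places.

32.59; reject H₀

Grand total N = 640.
Expected counts (row total × column total / N):
  Car, Satisfied: 109×276/640 = 47.006
  Car, Neutral: 109×170/640 = 28.953
  Car, Dissatisfied: 109×194/640 = 33.041
  Bus, Satisfied: 144×276/640 = 62.100
  Bus, Neutral: 144×170/640 = 38.250
  Bus, Dissatisfied: 144×194/640 = 43.650
  Rail, Satisfied: 176×276/640 = 75.900
  Rail, Neutral: 176×170/640 = 46.750
  Rail, Dissatisfied: 176×194/640 = 53.350
  Bike, Satisfied: 211×276/640 = 90.994
  Bike, Neutral: 211×170/640 = 56.047
  Bike, Dissatisfied: 211×194/640 = 63.959
Contributions (O − E)²/E:
  (57 − 47.006)²/47.006 = 2.1248
  (23 − 28.953)²/28.953 = 1.2240
  (29 − 33.041)²/33.041 = 0.4942
  (70 − 62.100)²/62.100 = 1.0050
  (41 − 38.250)²/38.250 = 0.1977
  (33 − 43.650)²/43.650 = 2.5985
  (70 − 75.900)²/75.900 = 0.4586
  (64 − 46.750)²/46.750 = 6.3650
  (42 − 53.350)²/53.350 = 2.4147
  (79 − 90.994)²/90.994 = 1.5809
  (42 − 56.047)²/56.047 = 3.5206
  (90 − 63.959)²/63.959 = 10.6026
χ² = 2.1248 + 1.2240 + 0.4942 + 1.0050 + 0.1977 + 2.5985 + 0.4586 + 6.3650 + 2.4147 + 1.5809 + 3.5206 + 10.6026 = 32.59
df = (4−1)(3−1) = 6. Since 32.59 > 10.645, reject the null hypothesis of independence at α = 0.1.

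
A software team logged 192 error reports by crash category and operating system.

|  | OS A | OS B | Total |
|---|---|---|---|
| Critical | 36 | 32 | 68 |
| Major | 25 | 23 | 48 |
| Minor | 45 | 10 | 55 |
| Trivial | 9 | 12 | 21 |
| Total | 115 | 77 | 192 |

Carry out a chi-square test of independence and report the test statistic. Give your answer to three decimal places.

16.131

Grand total N = 192.
Expected counts (row total × column total / N):
  Critical, OS A: 68×115/192 = 40.7292
  Critical, OS B: 68×77/192 = 27.2708
  Major, OS A: 48×115/192 = 28.7500
  Major, OS B: 48×77/192 = 19.2500
  Minor, OS A: 55×115/192 = 32.9427
  Minor, OS B: 55×77/192 = 22.0573
  Trivial, OS A: 21×115/192 = 12.5781
  Trivial, OS B: 21×77/192 = 8.4219
Contributions (O − E)²/E:
  (36 − 40.7292)²/40.7292 = 0.5491
  (32 − 27.2708)²/27.2708 = 0.8201
  (25 − 28.7500)²/28.7500 = 0.4891
  (23 − 19.2500)²/19.2500 = 0.7305
  (45 − 32.9427)²/32.9427 = 4.4131
  (10 − 22.0573)²/22.0573 = 6.5909
  (9 − 12.5781)²/12.5781 = 1.0179
  (12 − 8.4219)²/8.4219 = 1.5202
χ² = 0.5491 + 0.8201 + 0.4891 + 0.7305 + 4.4131 + 6.5909 + 1.0179 + 1.5202 = 16.131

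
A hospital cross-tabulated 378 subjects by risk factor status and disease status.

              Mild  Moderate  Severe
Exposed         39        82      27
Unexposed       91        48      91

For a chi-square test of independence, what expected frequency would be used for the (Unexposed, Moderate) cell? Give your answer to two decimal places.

Row total (Unexposed) = 230; column total (Moderate) = 130; grand total N = 378.
Expected count = (row total × column total) / N = 230 × 130 / 378 = 79.10.

79.10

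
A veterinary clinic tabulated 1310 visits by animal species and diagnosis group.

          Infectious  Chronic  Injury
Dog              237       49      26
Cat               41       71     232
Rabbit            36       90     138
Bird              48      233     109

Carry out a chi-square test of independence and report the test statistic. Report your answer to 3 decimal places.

Row totals: 312, 344, 264, 390. Column totals: 362, 443, 505. Grand total N = 1310.
Expected counts (row total × column total / N):
  Dog, Infectious: 312×362/1310 = 86.2168
  Dog, Chronic: 312×443/1310 = 105.5084
  Dog, Injury: 312×505/1310 = 120.2748
  Cat, Infectious: 344×362/1310 = 95.0595
  Cat, Chronic: 344×443/1310 = 116.3298
  Cat, Injury: 344×505/1310 = 132.6107
  Rabbit, Infectious: 264×362/1310 = 72.9527
  Rabbit, Chronic: 264×443/1310 = 89.2763
  Rabbit, Injury: 264×505/1310 = 101.7710
  Bird, Infectious: 390×362/1310 = 107.7710
  Bird, Chronic: 390×443/1310 = 131.8855
  Bird, Injury: 390×505/1310 = 150.3435
Contributions (O − E)²/E:
  (237 − 86.2168)²/86.2168 = 263.7024
  (49 − 105.5084)²/105.5084 = 30.2649
  (26 − 120.2748)²/120.2748 = 73.8953
  (41 − 95.0595)²/95.0595 = 30.7432
  (71 − 116.3298)²/116.3298 = 17.6635
  (232 − 132.6107)²/132.6107 = 74.4905
  (36 − 72.9527)²/72.9527 = 18.7176
  (90 − 89.2763)²/89.2763 = 0.0059
  (138 − 101.7710)²/101.7710 = 12.8970
  (48 − 107.7710)²/107.7710 = 33.1497
  (233 − 131.8855)²/131.8855 = 77.5229
  (109 − 150.3435)²/150.3435 = 11.3692
χ² = 263.7024 + 30.2649 + 73.8953 + 30.7432 + 17.6635 + 74.4905 + 18.7176 + 0.0059 + 12.8970 + 33.1497 + 77.5229 + 11.3692 = 644.422

644.422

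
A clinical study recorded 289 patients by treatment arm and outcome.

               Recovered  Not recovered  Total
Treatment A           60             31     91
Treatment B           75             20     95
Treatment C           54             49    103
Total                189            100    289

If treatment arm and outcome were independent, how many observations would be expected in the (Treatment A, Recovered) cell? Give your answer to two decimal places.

Row total (Treatment A) = 91; column total (Recovered) = 189; grand total N = 289.
Expected count = (row total × column total) / N = 91 × 189 / 289 = 59.51.

59.51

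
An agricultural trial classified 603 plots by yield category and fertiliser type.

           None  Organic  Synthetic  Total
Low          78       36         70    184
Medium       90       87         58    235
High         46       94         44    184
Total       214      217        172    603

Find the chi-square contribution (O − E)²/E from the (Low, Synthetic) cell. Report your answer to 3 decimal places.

Row total (Low) = 184; column total (Synthetic) = 172; N = 603.
Expected count E = 184 × 172 / 603 = 52.48425.
Contribution = (O − E)²/E = (70 − 52.48425)² / 52.48425 = 5.846.

5.846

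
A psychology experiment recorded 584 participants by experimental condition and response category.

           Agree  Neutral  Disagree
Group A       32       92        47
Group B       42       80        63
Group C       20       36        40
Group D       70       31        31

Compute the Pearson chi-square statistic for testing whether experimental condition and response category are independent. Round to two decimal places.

Row totals: 171, 185, 96, 132. Column totals: 164, 239, 181. Grand total N = 584.
Expected counts (row total × column total / N):
  Group A, Agree: 171×164/584 = 48.0205
  Group A, Neutral: 171×239/584 = 69.9812
  Group A, Disagree: 171×181/584 = 52.9983
  Group B, Agree: 185×164/584 = 51.9521
  Group B, Neutral: 185×239/584 = 75.7106
  Group B, Disagree: 185×181/584 = 57.3373
  Group C, Agree: 96×164/584 = 26.9589
  Group C, Neutral: 96×239/584 = 39.2877
  Group C, Disagree: 96×181/584 = 29.7534
  Group D, Agree: 132×164/584 = 37.0685
  Group D, Neutral: 132×239/584 = 54.0205
  Group D, Disagree: 132×181/584 = 40.9110
Contributions (O − E)²/E:
  (32 − 48.0205)²/48.0205 = 5.3447
  (92 − 69.9812)²/69.9812 = 6.9280
  (47 − 52.9983)²/52.9983 = 0.6789
  (42 − 51.9521)²/51.9521 = 1.9065
  (80 − 75.7106)²/75.7106 = 0.2430
  (63 − 57.3373)²/57.3373 = 0.5593
  (20 − 26.9589)²/26.9589 = 1.7963
  (36 − 39.2877)²/39.2877 = 0.2751
  (40 − 29.7534)²/29.7534 = 3.5288
  (70 − 37.0685)²/37.0685 = 29.2562
  (31 − 54.0205)²/54.0205 = 9.8100
  (31 − 40.9110)²/40.9110 = 2.4010
χ² = 5.3447 + 6.9280 + 0.6789 + 1.9065 + 0.2430 + 0.5593 + 1.7963 + 0.2751 + 3.5288 + 29.2562 + 9.8100 + 2.4010 = 62.73

62.73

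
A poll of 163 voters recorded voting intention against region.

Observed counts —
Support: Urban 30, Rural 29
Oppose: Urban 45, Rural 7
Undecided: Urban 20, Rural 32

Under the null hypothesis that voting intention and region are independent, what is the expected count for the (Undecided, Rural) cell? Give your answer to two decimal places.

21.69

Row total (Undecided) = 52; column total (Rural) = 68; grand total N = 163.
Expected count = (row total × column total) / N = 52 × 68 / 163 = 21.69.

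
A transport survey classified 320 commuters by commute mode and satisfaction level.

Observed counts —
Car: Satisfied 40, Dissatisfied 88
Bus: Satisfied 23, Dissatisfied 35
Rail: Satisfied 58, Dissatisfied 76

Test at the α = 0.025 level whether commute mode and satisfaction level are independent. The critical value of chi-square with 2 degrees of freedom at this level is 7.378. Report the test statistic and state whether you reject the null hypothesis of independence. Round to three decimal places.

4.134; fail to reject H₀

Row totals: 128, 58, 134. Column totals: 121, 199. Grand total N = 320.
Expected counts (row total × column total / N):
  Car, Satisfied: 128×121/320 = 48.4000
  Car, Dissatisfied: 128×199/320 = 79.6000
  Bus, Satisfied: 58×121/320 = 21.9312
  Bus, Dissatisfied: 58×199/320 = 36.0688
  Rail, Satisfied: 134×121/320 = 50.6688
  Rail, Dissatisfied: 134×199/320 = 83.3312
Contributions (O − E)²/E:
  (40 − 48.4000)²/48.4000 = 1.4579
  (88 − 79.6000)²/79.6000 = 0.8864
  (23 − 21.9312)²/21.9312 = 0.0521
  (35 − 36.0688)²/36.0688 = 0.0317
  (58 − 50.6688)²/50.6688 = 1.0607
  (76 − 83.3312)²/83.3312 = 0.6450
χ² = 1.4579 + 0.8864 + 0.0521 + 0.0317 + 1.0607 + 0.6450 = 4.134
df = (3−1)(2−1) = 2. Since 4.134 < 7.378, fail to reject the null hypothesis of independence at α = 0.025.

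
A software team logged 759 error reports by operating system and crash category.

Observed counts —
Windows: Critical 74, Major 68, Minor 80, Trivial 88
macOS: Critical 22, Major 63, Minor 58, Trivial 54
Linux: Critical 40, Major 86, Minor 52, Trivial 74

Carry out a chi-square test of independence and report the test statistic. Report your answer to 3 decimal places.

Row totals: 310, 197, 252. Column totals: 136, 217, 190, 216. Grand total N = 759.
Expected counts (row total × column total / N):
  Windows, Critical: 310×136/759 = 55.5468
  Windows, Major: 310×217/759 = 88.6298
  Windows, Minor: 310×190/759 = 77.6021
  Windows, Trivial: 310×216/759 = 88.2213
  macOS, Critical: 197×136/759 = 35.2991
  macOS, Major: 197×217/759 = 56.3228
  macOS, Minor: 197×190/759 = 49.3149
  macOS, Trivial: 197×216/759 = 56.0632
  Linux, Critical: 252×136/759 = 45.1542
  Linux, Major: 252×217/759 = 72.0474
  Linux, Minor: 252×190/759 = 63.0830
  Linux, Trivial: 252×216/759 = 71.7154
Contributions (O − E)²/E:
  (74 − 55.5468)²/55.5468 = 6.1303
  (68 − 88.6298)²/88.6298 = 4.8019
  (80 − 77.6021)²/77.6021 = 0.0741
  (88 − 88.2213)²/88.2213 = 0.0006
  (22 − 35.2991)²/35.2991 = 5.0105
  (63 − 56.3228)²/56.3228 = 0.7916
  (58 − 49.3149)²/49.3149 = 1.5296
  (54 − 56.0632)²/56.0632 = 0.0759
  (40 − 45.1542)²/45.1542 = 0.5883
  (86 − 72.0474)²/72.0474 = 2.7020
  (52 − 63.0830)²/63.0830 = 1.9472
  (74 − 71.7154)²/71.7154 = 0.0728
χ² = 6.1303 + 4.8019 + 0.0741 + 0.0006 + 5.0105 + 0.7916 + 1.5296 + 0.0759 + 0.5883 + 2.7020 + 1.9472 + 0.0728 = 23.725

23.725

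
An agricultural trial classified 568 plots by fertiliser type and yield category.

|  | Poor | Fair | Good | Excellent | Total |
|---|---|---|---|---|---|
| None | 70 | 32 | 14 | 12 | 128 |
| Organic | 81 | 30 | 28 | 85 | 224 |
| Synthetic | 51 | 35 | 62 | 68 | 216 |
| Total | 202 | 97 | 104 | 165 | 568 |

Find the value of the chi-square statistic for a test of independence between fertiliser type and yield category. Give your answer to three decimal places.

Grand total N = 568.
Expected counts (row total × column total / N):
  None, Poor: 128×202/568 = 45.52113
  None, Fair: 128×97/568 = 21.85915
  None, Good: 128×104/568 = 23.43662
  None, Excellent: 128×165/568 = 37.18310
  Organic, Poor: 224×202/568 = 79.66197
  Organic, Fair: 224×97/568 = 38.25352
  Organic, Good: 224×104/568 = 41.01408
  Organic, Excellent: 224×165/568 = 65.07042
  Synthetic, Poor: 216×202/568 = 76.81690
  Synthetic, Fair: 216×97/568 = 36.88732
  Synthetic, Good: 216×104/568 = 39.54930
  Synthetic, Excellent: 216×165/568 = 62.74648
Contributions (O − E)²/E:
  (70 − 45.52113)²/45.52113 = 13.1634
  (32 − 21.85915)²/21.85915 = 4.7045
  (14 − 23.43662)²/23.43662 = 3.7996
  (12 − 37.18310)²/37.18310 = 17.0558
  (81 − 79.66197)²/79.66197 = 0.0225
  (30 − 38.25352)²/38.25352 = 1.7808
  (28 − 41.01408)²/41.01408 = 4.1295
  (85 − 65.07042)²/65.07042 = 6.1040
  (51 − 76.81690)²/76.81690 = 8.6766
  (35 − 36.88732)²/36.88732 = 0.0966
  (62 − 39.54930)²/39.54930 = 12.7444
  (68 − 62.74648)²/62.74648 = 0.4399
χ² = 13.1634 + 4.7045 + 3.7996 + 17.0558 + 0.0225 + 1.7808 + 4.1295 + 6.1040 + 8.6766 + 0.0966 + 12.7444 + 0.4399 = 72.718

72.718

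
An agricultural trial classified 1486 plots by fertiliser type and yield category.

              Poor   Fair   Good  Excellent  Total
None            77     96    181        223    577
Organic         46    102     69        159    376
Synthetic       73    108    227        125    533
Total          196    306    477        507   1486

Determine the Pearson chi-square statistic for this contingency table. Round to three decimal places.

81.687

Grand total N = 1486.
Expected counts (row total × column total / N):
  None, Poor: 577×196/1486 = 76.10498
  None, Fair: 577×306/1486 = 118.81696
  None, Good: 577×477/1486 = 185.21467
  None, Excellent: 577×507/1486 = 196.86339
  Organic, Poor: 376×196/1486 = 49.59354
  Organic, Fair: 376×306/1486 = 77.42665
  Organic, Good: 376×477/1486 = 120.69448
  Organic, Excellent: 376×507/1486 = 128.28533
  Synthetic, Poor: 533×196/1486 = 70.30148
  Synthetic, Fair: 533×306/1486 = 109.75639
  Synthetic, Good: 533×477/1486 = 171.09085
  Synthetic, Excellent: 533×507/1486 = 181.85128
Contributions (O − E)²/E:
  (77 − 76.10498)²/76.10498 = 0.0105
  (96 − 118.81696)²/118.81696 = 4.3816
  (181 − 185.21467)²/185.21467 = 0.0959
  (223 − 196.86339)²/196.86339 = 3.4700
  (46 − 49.59354)²/49.59354 = 0.2604
  (102 − 77.42665)²/77.42665 = 7.7990
  (69 − 120.69448)²/120.69448 = 22.1412
  (159 − 128.28533)²/128.28533 = 7.3538
  (73 − 70.30148)²/70.30148 = 0.1036
  (108 − 109.75639)²/109.75639 = 0.0281
  (227 − 171.09085)²/171.09085 = 18.2700
  (125 − 181.85128)²/181.85128 = 17.7731
χ² = 0.0105 + 4.3816 + 0.0959 + 3.4700 + 0.2604 + 7.7990 + 22.1412 + 7.3538 + 0.1036 + 0.0281 + 18.2700 + 17.7731 = 81.687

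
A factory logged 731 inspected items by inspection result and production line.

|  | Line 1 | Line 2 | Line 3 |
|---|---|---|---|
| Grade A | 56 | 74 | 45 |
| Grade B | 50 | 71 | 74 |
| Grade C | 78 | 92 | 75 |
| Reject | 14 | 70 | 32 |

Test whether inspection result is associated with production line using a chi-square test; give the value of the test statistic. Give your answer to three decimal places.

30.388

Row totals: 175, 195, 245, 116. Column totals: 198, 307, 226. Grand total N = 731.
Expected counts (row total × column total / N):
  Grade A, Line 1: 175×198/731 = 47.4008
  Grade A, Line 2: 175×307/731 = 73.4952
  Grade A, Line 3: 175×226/731 = 54.1040
  Grade B, Line 1: 195×198/731 = 52.8181
  Grade B, Line 2: 195×307/731 = 81.8947
  Grade B, Line 3: 195×226/731 = 60.2873
  Grade C, Line 1: 245×198/731 = 66.3611
  Grade C, Line 2: 245×307/731 = 102.8933
  Grade C, Line 3: 245×226/731 = 75.7456
  Reject, Line 1: 116×198/731 = 31.4200
  Reject, Line 2: 116×307/731 = 48.7168
  Reject, Line 3: 116×226/731 = 35.8632
Contributions (O − E)²/E:
  (56 − 47.4008)²/47.4008 = 1.5600
  (74 − 73.4952)²/73.4952 = 0.0035
  (45 − 54.1040)²/54.1040 = 1.5319
  (50 − 52.8181)²/52.8181 = 0.1504
  (71 − 81.8947)²/81.8947 = 1.4494
  (74 − 60.2873)²/60.2873 = 3.1190
  (78 − 66.3611)²/66.3611 = 2.0413
  (92 − 102.8933)²/102.8933 = 1.1533
  (75 − 75.7456)²/75.7456 = 0.0073
  (14 − 31.4200)²/31.4200 = 9.6581
  (70 − 48.7168)²/48.7168 = 9.2981
  (32 − 35.8632)²/35.8632 = 0.4161
χ² = 1.5600 + 0.0035 + 1.5319 + 0.1504 + 1.4494 + 3.1190 + 2.0413 + 1.1533 + 0.0073 + 9.6581 + 9.2981 + 0.4161 = 30.388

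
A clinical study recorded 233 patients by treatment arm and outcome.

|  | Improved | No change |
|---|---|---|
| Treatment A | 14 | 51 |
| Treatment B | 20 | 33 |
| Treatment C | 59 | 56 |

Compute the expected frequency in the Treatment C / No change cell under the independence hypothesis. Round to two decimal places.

69.10

Row total (Treatment C) = 115; column total (No change) = 140; grand total N = 233.
Expected count = (row total × column total) / N = 115 × 140 / 233 = 69.10.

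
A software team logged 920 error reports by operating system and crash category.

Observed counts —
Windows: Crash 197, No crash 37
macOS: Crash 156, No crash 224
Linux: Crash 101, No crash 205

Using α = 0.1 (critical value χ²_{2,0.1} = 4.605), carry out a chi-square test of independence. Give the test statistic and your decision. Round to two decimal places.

156.79; reject H₀

Row totals: 234, 380, 306. Column totals: 454, 466. Grand total N = 920.
Expected counts (row total × column total / N):
  Windows, Crash: 234×454/920 = 115.474
  Windows, No crash: 234×466/920 = 118.526
  macOS, Crash: 380×454/920 = 187.522
  macOS, No crash: 380×466/920 = 192.478
  Linux, Crash: 306×454/920 = 151.004
  Linux, No crash: 306×466/920 = 154.996
Contributions (O − E)²/E:
  (197 − 115.474)²/115.474 = 57.5583
  (37 − 118.526)²/118.526 = 56.0762
  (156 − 187.522)²/187.522 = 5.2988
  (224 − 192.478)²/192.478 = 5.1623
  (101 − 151.004)²/151.004 = 16.5585
  (205 − 154.996)²/154.996 = 16.1320
χ² = 57.5583 + 56.0762 + 5.2988 + 5.1623 + 16.5585 + 16.1320 = 156.79
df = (3−1)(2−1) = 2. Since 156.79 > 4.605, reject the null hypothesis of independence at α = 0.1.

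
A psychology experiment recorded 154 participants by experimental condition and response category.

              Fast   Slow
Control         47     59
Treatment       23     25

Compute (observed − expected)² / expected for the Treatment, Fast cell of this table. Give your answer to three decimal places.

Row total (Treatment) = 48; column total (Fast) = 70; N = 154.
Expected count E = 48 × 70 / 154 = 21.8182.
Contribution = (O − E)²/E = (23 − 21.8182)² / 21.8182 = 0.064.

0.064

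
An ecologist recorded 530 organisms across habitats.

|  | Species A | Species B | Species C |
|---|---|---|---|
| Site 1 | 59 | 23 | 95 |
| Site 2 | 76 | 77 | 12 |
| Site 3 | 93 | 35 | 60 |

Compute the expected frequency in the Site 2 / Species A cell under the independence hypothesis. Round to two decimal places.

70.98

Row total (Site 2) = 165; column total (Species A) = 228; grand total N = 530.
Expected count = (row total × column total) / N = 165 × 228 / 530 = 70.98.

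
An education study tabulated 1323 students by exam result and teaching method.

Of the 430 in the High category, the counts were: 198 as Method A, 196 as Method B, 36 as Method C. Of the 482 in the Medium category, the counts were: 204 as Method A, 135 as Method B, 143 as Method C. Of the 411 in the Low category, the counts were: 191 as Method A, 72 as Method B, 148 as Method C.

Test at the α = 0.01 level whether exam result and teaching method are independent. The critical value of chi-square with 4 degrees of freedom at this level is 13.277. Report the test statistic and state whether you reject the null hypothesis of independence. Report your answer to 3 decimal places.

129.356; reject H₀

Row totals: 430, 482, 411. Column totals: 593, 403, 327. Grand total N = 1323.
Expected counts (row total × column total / N):
  High, Method A: 430×593/1323 = 192.7362
  High, Method B: 430×403/1323 = 130.9826
  High, Method C: 430×327/1323 = 106.2812
  Medium, Method A: 482×593/1323 = 216.0438
  Medium, Method B: 482×403/1323 = 146.8224
  Medium, Method C: 482×327/1323 = 119.1338
  Low, Method A: 411×593/1323 = 184.2200
  Low, Method B: 411×403/1323 = 125.1950
  Low, Method C: 411×327/1323 = 101.5850
Contributions (O − E)²/E:
  (198 − 192.7362)²/192.7362 = 0.1438
  (196 − 130.9826)²/130.9826 = 32.2735
  (36 − 106.2812)²/106.2812 = 46.4753
  (204 − 216.0438)²/216.0438 = 0.6714
  (135 − 146.8224)²/146.8224 = 0.9520
  (143 − 119.1338)²/119.1338 = 4.7811
  (191 − 184.2200)²/184.2200 = 0.2495
  (72 − 125.1950)²/125.1950 = 22.6024
  (148 − 101.5850)²/101.5850 = 21.2074
χ² = 0.1438 + 32.2735 + 46.4753 + 0.6714 + 0.9520 + 4.7811 + 0.2495 + 22.6024 + 21.2074 = 129.356
df = (3−1)(3−1) = 4. Since 129.356 > 13.277, reject the null hypothesis of independence at α = 0.01.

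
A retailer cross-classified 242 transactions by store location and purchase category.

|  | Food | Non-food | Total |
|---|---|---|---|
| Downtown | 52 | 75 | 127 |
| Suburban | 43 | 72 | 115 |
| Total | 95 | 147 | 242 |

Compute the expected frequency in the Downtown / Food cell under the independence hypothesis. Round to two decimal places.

49.86

Row total (Downtown) = 127; column total (Food) = 95; grand total N = 242.
Expected count = (row total × column total) / N = 127 × 95 / 242 = 49.86.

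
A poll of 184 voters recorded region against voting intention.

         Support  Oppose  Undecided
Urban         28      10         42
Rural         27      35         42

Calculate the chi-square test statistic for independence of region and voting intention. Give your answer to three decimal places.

Row totals: 80, 104. Column totals: 55, 45, 84. Grand total N = 184.
Expected counts (row total × column total / N):
  Urban, Support: 80×55/184 = 23.91304
  Urban, Oppose: 80×45/184 = 19.56522
  Urban, Undecided: 80×84/184 = 36.52174
  Rural, Support: 104×55/184 = 31.08696
  Rural, Oppose: 104×45/184 = 25.43478
  Rural, Undecided: 104×84/184 = 47.47826
Contributions (O − E)²/E:
  (28 − 23.91304)²/23.91304 = 0.6985
  (10 − 19.56522)²/19.56522 = 4.6763
  (42 − 36.52174)²/36.52174 = 0.8217
  (27 − 31.08696)²/31.08696 = 0.5373
  (35 − 25.43478)²/25.43478 = 3.5972
  (42 − 47.47826)²/47.47826 = 0.6321
χ² = 0.6985 + 4.6763 + 0.8217 + 0.5373 + 3.5972 + 0.6321 = 10.963

10.963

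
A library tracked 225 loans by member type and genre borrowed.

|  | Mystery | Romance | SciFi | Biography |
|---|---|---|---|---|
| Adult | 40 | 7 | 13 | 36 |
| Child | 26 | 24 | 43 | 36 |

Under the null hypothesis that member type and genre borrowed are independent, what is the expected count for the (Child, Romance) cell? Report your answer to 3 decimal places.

17.773

Row total (Child) = 129; column total (Romance) = 31; grand total N = 225.
Expected count = (row total × column total) / N = 129 × 31 / 225 = 17.773.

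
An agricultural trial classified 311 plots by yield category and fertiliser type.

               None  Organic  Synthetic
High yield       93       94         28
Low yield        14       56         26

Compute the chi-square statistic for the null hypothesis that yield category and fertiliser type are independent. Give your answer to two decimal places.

Row totals: 215, 96. Column totals: 107, 150, 54. Grand total N = 311.
Expected counts (row total × column total / N):
  High yield, None: 215×107/311 = 73.971
  High yield, Organic: 215×150/311 = 103.698
  High yield, Synthetic: 215×54/311 = 37.331
  Low yield, None: 96×107/311 = 33.029
  Low yield, Organic: 96×150/311 = 46.302
  Low yield, Synthetic: 96×54/311 = 16.669
Contributions (O − E)²/E:
  (93 − 73.971)²/73.971 = 4.8952
  (94 − 103.698)²/103.698 = 0.9070
  (28 − 37.331)²/37.331 = 2.3323
  (14 − 33.029)²/33.029 = 10.9632
  (56 − 46.302)²/46.302 = 2.0313
  (26 − 16.669)²/16.669 = 5.2233
χ² = 4.8952 + 0.9070 + 2.3323 + 10.9632 + 2.0313 + 5.2233 = 26.35

26.35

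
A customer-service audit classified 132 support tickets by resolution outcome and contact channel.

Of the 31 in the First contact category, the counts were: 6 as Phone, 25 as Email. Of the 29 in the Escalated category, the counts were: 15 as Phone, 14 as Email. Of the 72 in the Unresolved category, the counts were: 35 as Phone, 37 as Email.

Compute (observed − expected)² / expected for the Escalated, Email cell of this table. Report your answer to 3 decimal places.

Row total (Escalated) = 29; column total (Email) = 76; N = 132.
Expected count E = 29 × 76 / 132 = 16.6970.
Contribution = (O − E)²/E = (14 − 16.6970)² / 16.6970 = 0.436.

0.436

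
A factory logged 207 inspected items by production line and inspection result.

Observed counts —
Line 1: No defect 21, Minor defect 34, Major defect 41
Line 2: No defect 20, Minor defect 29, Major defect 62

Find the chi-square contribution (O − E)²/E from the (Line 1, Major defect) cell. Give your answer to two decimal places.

0.96

Row total (Line 1) = 96; column total (Major defect) = 103; N = 207.
Expected count E = 96 × 103 / 207 = 47.7681.
Contribution = (O − E)²/E = (41 − 47.7681)² / 47.7681 = 0.96.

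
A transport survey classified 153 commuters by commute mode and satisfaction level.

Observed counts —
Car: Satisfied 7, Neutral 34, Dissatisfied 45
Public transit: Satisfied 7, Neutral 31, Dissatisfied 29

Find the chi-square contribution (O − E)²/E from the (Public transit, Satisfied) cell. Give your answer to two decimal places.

0.12

Row total (Public transit) = 67; column total (Satisfied) = 14; N = 153.
Expected count E = 67 × 14 / 153 = 6.131.
Contribution = (O − E)²/E = (7 − 6.131)² / 6.131 = 0.12.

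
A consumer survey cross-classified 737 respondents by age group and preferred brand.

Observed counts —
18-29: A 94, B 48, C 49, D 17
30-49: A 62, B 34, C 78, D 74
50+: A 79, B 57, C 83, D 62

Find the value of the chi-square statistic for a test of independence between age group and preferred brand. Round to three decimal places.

50.841

Row totals: 208, 248, 281. Column totals: 235, 139, 210, 153. Grand total N = 737.
Expected counts (row total × column total / N):
  18-29, A: 208×235/737 = 66.3229
  18-29, B: 208×139/737 = 39.2293
  18-29, C: 208×210/737 = 59.2673
  18-29, D: 208×153/737 = 43.1805
  30-49, A: 248×235/737 = 79.0773
  30-49, B: 248×139/737 = 46.7734
  30-49, C: 248×210/737 = 70.6649
  30-49, D: 248×153/737 = 51.4844
  50+, A: 281×235/737 = 89.5997
  50+, B: 281×139/737 = 52.9973
  50+, C: 281×210/737 = 80.0678
  50+, D: 281×153/737 = 58.3351
Contributions (O − E)²/E:
  (94 − 66.3229)²/66.3229 = 11.5499
  (48 − 39.2293)²/39.2293 = 1.9609
  (49 − 59.2673)²/59.2673 = 1.7787
  (17 − 43.1805)²/43.1805 = 15.8733
  (62 − 79.0773)²/79.0773 = 3.6880
  (34 − 46.7734)²/46.7734 = 3.4883
  (78 − 70.6649)²/70.6649 = 0.7614
  (74 − 51.4844)²/51.4844 = 9.8467
  (79 − 89.5997)²/89.5997 = 1.2540
  (57 − 52.9973)²/52.9973 = 0.3023
  (83 − 80.0678)²/80.0678 = 0.1074
  (62 − 58.3351)²/58.3351 = 0.2302
χ² = 11.5499 + 1.9609 + 1.7787 + 15.8733 + 3.6880 + 3.4883 + 0.7614 + 9.8467 + 1.2540 + 0.3023 + 0.1074 + 0.2302 = 50.841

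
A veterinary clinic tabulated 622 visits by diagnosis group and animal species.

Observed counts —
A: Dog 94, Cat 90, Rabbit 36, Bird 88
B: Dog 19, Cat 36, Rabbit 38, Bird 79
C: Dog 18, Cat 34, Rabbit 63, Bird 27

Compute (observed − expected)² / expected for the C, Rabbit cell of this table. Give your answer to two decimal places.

32.18

Row total (C) = 142; column total (Rabbit) = 137; N = 622.
Expected count E = 142 × 137 / 622 = 31.277.
Contribution = (O − E)²/E = (63 − 31.277)² / 31.277 = 32.18.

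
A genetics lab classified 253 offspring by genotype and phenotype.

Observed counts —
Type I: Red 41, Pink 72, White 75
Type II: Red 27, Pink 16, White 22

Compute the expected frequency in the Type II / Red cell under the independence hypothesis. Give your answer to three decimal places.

Row total (Type II) = 65; column total (Red) = 68; grand total N = 253.
Expected count = (row total × column total) / N = 65 × 68 / 253 = 17.470.

17.470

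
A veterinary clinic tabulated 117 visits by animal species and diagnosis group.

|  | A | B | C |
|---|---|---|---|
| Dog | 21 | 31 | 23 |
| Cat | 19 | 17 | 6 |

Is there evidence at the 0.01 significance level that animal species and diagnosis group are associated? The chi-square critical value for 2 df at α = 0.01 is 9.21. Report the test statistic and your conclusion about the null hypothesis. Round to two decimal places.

Row totals: 75, 42. Column totals: 40, 48, 29. Grand total N = 117.
Expected counts (row total × column total / N):
  Dog, A: 75×40/117 = 25.641
  Dog, B: 75×48/117 = 30.769
  Dog, C: 75×29/117 = 18.590
  Cat, A: 42×40/117 = 14.359
  Cat, B: 42×48/117 = 17.231
  Cat, C: 42×29/117 = 10.410
Contributions (O − E)²/E:
  (21 − 25.641)²/25.641 = 0.8400
  (31 − 30.769)²/30.769 = 0.0017
  (23 − 18.590)²/18.590 = 1.0462
  (19 − 14.359)²/14.359 = 1.5000
  (17 − 17.231)²/17.231 = 0.0031
  (6 − 10.410)²/10.410 = 1.8682
χ² = 0.8400 + 0.0017 + 1.0462 + 1.5000 + 0.0031 + 1.8682 = 5.26
df = (2−1)(3−1) = 2. Since 5.26 < 9.21, fail to reject the null hypothesis of independence at α = 0.01.

5.26; fail to reject H₀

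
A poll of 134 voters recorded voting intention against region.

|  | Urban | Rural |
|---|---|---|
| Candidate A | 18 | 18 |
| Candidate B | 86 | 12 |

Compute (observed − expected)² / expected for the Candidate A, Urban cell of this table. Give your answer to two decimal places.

Row total (Candidate A) = 36; column total (Urban) = 104; N = 134.
Expected count E = 36 × 104 / 134 = 27.940.
Contribution = (O − E)²/E = (18 − 27.940)² / 27.940 = 3.54.

3.54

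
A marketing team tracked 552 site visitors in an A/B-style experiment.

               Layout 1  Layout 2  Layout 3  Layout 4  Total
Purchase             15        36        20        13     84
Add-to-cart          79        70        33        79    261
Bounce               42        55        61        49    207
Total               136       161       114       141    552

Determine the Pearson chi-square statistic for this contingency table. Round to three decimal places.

35.083

Grand total N = 552.
Expected counts (row total × column total / N):
  Purchase, Layout 1: 84×136/552 = 20.6957
  Purchase, Layout 2: 84×161/552 = 24.5000
  Purchase, Layout 3: 84×114/552 = 17.3478
  Purchase, Layout 4: 84×141/552 = 21.4565
  Add-to-cart, Layout 1: 261×136/552 = 64.3043
  Add-to-cart, Layout 2: 261×161/552 = 76.1250
  Add-to-cart, Layout 3: 261×114/552 = 53.9022
  Add-to-cart, Layout 4: 261×141/552 = 66.6685
  Bounce, Layout 1: 207×136/552 = 51.0000
  Bounce, Layout 2: 207×161/552 = 60.3750
  Bounce, Layout 3: 207×114/552 = 42.7500
  Bounce, Layout 4: 207×141/552 = 52.8750
Contributions (O − E)²/E:
  (15 − 20.6957)²/20.6957 = 1.5675
  (36 − 24.5000)²/24.5000 = 5.3980
  (20 − 17.3478)²/17.3478 = 0.4055
  (13 − 21.4565)²/21.4565 = 3.3329
  (79 − 64.3043)²/64.3043 = 3.3585
  (70 − 76.1250)²/76.1250 = 0.4928
  (33 − 53.9022)²/53.9022 = 8.1055
  (79 − 66.6685)²/66.6685 = 2.2809
  (42 − 51.0000)²/51.0000 = 1.5882
  (55 − 60.3750)²/60.3750 = 0.4785
  (61 − 42.7500)²/42.7500 = 7.7909
  (49 − 52.8750)²/52.8750 = 0.2840
χ² = 1.5675 + 5.3980 + 0.4055 + 3.3329 + 3.3585 + 0.4928 + 8.1055 + 2.2809 + 1.5882 + 0.4785 + 7.7909 + 0.2840 = 35.083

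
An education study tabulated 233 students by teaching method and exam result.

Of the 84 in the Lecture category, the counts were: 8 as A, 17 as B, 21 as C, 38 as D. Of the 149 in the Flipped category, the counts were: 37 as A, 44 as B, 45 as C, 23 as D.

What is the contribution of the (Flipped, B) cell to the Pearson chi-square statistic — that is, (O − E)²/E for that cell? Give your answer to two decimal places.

0.64

Row total (Flipped) = 149; column total (B) = 61; N = 233.
Expected count E = 149 × 61 / 233 = 39.009.
Contribution = (O − E)²/E = (44 − 39.009)² / 39.009 = 0.64.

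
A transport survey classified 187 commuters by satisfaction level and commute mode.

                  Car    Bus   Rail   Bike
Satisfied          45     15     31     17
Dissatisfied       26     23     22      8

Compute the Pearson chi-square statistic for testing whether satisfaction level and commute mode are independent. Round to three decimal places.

Row totals: 108, 79. Column totals: 71, 38, 53, 25. Grand total N = 187.
Expected counts (row total × column total / N):
  Satisfied, Car: 108×71/187 = 41.0053
  Satisfied, Bus: 108×38/187 = 21.9465
  Satisfied, Rail: 108×53/187 = 30.6096
  Satisfied, Bike: 108×25/187 = 14.4385
  Dissatisfied, Car: 79×71/187 = 29.9947
  Dissatisfied, Bus: 79×38/187 = 16.0535
  Dissatisfied, Rail: 79×53/187 = 22.3904
  Dissatisfied, Bike: 79×25/187 = 10.5615
Contributions (O − E)²/E:
  (45 − 41.0053)²/41.0053 = 0.3892
  (15 − 21.9465)²/21.9465 = 2.1987
  (31 − 30.6096)²/30.6096 = 0.0050
  (17 − 14.4385)²/14.4385 = 0.4544
  (26 − 29.9947)²/29.9947 = 0.5320
  (23 − 16.0535)²/16.0535 = 3.0058
  (22 − 22.3904)²/22.3904 = 0.0068
  (8 − 10.5615)²/10.5615 = 0.6212
χ² = 0.3892 + 2.1987 + 0.0050 + 0.4544 + 0.5320 + 3.0058 + 0.0068 + 0.6212 = 7.213

7.213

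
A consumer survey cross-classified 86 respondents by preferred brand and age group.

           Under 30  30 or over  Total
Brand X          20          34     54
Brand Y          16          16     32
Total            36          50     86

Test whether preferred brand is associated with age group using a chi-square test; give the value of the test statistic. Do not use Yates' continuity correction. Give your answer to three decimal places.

1.387

Grand total N = 86.
Expected counts (row total × column total / N):
  Brand X, Under 30: 54×36/86 = 22.6047
  Brand X, 30 or over: 54×50/86 = 31.3953
  Brand Y, Under 30: 32×36/86 = 13.3953
  Brand Y, 30 or over: 32×50/86 = 18.6047
Contributions (O − E)²/E:
  (20 − 22.6047)²/22.6047 = 0.3001
  (34 − 31.3953)²/31.3953 = 0.2161
  (16 − 13.3953)²/13.3953 = 0.5065
  (16 − 18.6047)²/18.6047 = 0.3647
χ² = 0.3001 + 0.2161 + 0.5065 + 0.3647 = 1.387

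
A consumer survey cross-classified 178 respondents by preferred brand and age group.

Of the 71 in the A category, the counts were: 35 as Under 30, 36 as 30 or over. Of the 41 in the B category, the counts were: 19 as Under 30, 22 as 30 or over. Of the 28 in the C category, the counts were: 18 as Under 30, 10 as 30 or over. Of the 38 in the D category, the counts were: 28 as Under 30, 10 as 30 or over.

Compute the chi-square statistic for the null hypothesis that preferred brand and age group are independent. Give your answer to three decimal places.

8.456

Row totals: 71, 41, 28, 38. Column totals: 100, 78. Grand total N = 178.
Expected counts (row total × column total / N):
  A, Under 30: 71×100/178 = 39.8876
  A, 30 or over: 71×78/178 = 31.1124
  B, Under 30: 41×100/178 = 23.0337
  B, 30 or over: 41×78/178 = 17.9663
  C, Under 30: 28×100/178 = 15.7303
  C, 30 or over: 28×78/178 = 12.2697
  D, Under 30: 38×100/178 = 21.3483
  D, 30 or over: 38×78/178 = 16.6517
Contributions (O − E)²/E:
  (35 − 39.8876)²/39.8876 = 0.5989
  (36 − 31.1124)²/31.1124 = 0.7678
  (19 − 23.0337)²/23.0337 = 0.7064
  (22 − 17.9663)²/17.9663 = 0.9056
  (18 − 15.7303)²/15.7303 = 0.3275
  (10 − 12.2697)²/12.2697 = 0.4199
  (28 − 21.3483)²/21.3483 = 2.0725
  (10 − 16.6517)²/16.6517 = 2.6571
χ² = 0.5989 + 0.7678 + 0.7064 + 0.9056 + 0.3275 + 0.4199 + 2.0725 + 2.6571 = 8.456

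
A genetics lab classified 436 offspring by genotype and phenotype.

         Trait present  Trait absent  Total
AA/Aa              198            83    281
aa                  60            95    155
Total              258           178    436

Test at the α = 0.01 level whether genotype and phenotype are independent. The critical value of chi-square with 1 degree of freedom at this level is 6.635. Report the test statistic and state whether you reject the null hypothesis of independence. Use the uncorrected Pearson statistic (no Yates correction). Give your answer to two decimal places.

Grand total N = 436.
Expected counts (row total × column total / N):
  AA/Aa, Trait present: 281×258/436 = 166.280
  AA/Aa, Trait absent: 281×178/436 = 114.720
  aa, Trait present: 155×258/436 = 91.720
  aa, Trait absent: 155×178/436 = 63.280
Contributions (O − E)²/E:
  (198 − 166.280)²/166.280 = 6.0510
  (83 − 114.720)²/114.720 = 8.7706
  (60 − 91.720)²/91.720 = 10.9699
  (95 − 63.280)²/63.280 = 15.9001
χ² = 6.0510 + 8.7706 + 10.9699 + 15.9001 = 41.69
df = (2−1)(2−1) = 1. Since 41.69 > 6.635, reject the null hypothesis of independence at α = 0.01.

41.69; reject H₀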